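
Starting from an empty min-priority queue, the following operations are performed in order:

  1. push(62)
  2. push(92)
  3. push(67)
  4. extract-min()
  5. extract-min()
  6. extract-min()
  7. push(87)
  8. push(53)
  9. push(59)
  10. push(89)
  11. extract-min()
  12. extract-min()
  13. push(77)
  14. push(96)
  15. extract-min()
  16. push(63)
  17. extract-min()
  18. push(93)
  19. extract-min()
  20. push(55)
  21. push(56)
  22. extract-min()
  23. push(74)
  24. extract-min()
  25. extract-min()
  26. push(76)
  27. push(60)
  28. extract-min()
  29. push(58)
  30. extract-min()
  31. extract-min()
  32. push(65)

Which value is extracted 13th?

insert 62 → {62}
insert 92 → {62, 92}
insert 67 → {62, 67, 92}
extract-min → 62; now {67, 92}
extract-min → 67; now {92}
extract-min → 92; now {}
insert 87 → {87}
insert 53 → {53, 87}
insert 59 → {53, 59, 87}
insert 89 → {53, 59, 87, 89}
extract-min → 53; now {59, 87, 89}
extract-min → 59; now {87, 89}
insert 77 → {77, 87, 89}
insert 96 → {77, 87, 89, 96}
extract-min → 77; now {87, 89, 96}
insert 63 → {63, 87, 89, 96}
extract-min → 63; now {87, 89, 96}
insert 93 → {87, 89, 93, 96}
extract-min → 87; now {89, 93, 96}
insert 55 → {55, 89, 93, 96}
insert 56 → {55, 56, 89, 93, 96}
extract-min → 55; now {56, 89, 93, 96}
insert 74 → {56, 74, 89, 93, 96}
extract-min → 56; now {74, 89, 93, 96}
extract-min → 74; now {89, 93, 96}
insert 76 → {76, 89, 93, 96}
insert 60 → {60, 76, 89, 93, 96}
extract-min → 60; now {76, 89, 93, 96}
insert 58 → {58, 76, 89, 93, 96}
extract-min → 58; now {76, 89, 93, 96}
extract-min → 76; now {89, 93, 96}
insert 65 → {65, 89, 93, 96}

58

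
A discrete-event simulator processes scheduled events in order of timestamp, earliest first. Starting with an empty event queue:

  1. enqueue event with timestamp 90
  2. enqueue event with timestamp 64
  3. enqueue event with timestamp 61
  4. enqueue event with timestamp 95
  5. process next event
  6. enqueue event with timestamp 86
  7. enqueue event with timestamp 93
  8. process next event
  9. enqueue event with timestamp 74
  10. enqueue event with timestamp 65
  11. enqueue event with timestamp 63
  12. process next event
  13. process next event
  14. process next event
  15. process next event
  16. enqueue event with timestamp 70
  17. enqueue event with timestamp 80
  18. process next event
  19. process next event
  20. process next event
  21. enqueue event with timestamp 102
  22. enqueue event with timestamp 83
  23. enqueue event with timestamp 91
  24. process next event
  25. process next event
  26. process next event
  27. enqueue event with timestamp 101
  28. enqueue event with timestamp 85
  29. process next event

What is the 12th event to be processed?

93

insert 90 → {90}
insert 64 → {64, 90}
insert 61 → {61, 64, 90}
insert 95 → {61, 64, 90, 95}
process next event → 61; now {64, 90, 95}
insert 86 → {64, 86, 90, 95}
insert 93 → {64, 86, 90, 93, 95}
process next event → 64; now {86, 90, 93, 95}
insert 74 → {74, 86, 90, 93, 95}
insert 65 → {65, 74, 86, 90, 93, 95}
insert 63 → {63, 65, 74, 86, 90, 93, 95}
process next event → 63; now {65, 74, 86, 90, 93, 95}
process next event → 65; now {74, 86, 90, 93, 95}
process next event → 74; now {86, 90, 93, 95}
process next event → 86; now {90, 93, 95}
insert 70 → {70, 90, 93, 95}
insert 80 → {70, 80, 90, 93, 95}
process next event → 70; now {80, 90, 93, 95}
process next event → 80; now {90, 93, 95}
process next event → 90; now {93, 95}
insert 102 → {93, 95, 102}
insert 83 → {83, 93, 95, 102}
insert 91 → {83, 91, 93, 95, 102}
process next event → 83; now {91, 93, 95, 102}
process next event → 91; now {93, 95, 102}
process next event → 93; now {95, 102}
insert 101 → {95, 101, 102}
insert 85 → {85, 95, 101, 102}
process next event → 85; now {95, 101, 102}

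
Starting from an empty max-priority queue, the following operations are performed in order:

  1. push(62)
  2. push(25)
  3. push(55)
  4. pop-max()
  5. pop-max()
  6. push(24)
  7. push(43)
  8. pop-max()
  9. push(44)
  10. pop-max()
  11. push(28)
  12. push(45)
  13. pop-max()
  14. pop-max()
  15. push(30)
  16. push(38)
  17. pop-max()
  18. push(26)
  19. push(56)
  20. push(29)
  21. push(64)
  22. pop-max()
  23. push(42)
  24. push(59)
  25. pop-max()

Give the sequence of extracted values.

insert 62 → {62}
insert 25 → {62, 25}
insert 55 → {62, 55, 25}
pop-max → 62; now {55, 25}
pop-max → 55; now {25}
insert 24 → {25, 24}
insert 43 → {43, 25, 24}
pop-max → 43; now {25, 24}
insert 44 → {44, 25, 24}
pop-max → 44; now {25, 24}
insert 28 → {28, 25, 24}
insert 45 → {45, 28, 25, 24}
pop-max → 45; now {28, 25, 24}
pop-max → 28; now {25, 24}
insert 30 → {30, 25, 24}
insert 38 → {38, 30, 25, 24}
pop-max → 38; now {30, 25, 24}
insert 26 → {30, 26, 25, 24}
insert 56 → {56, 30, 26, 25, 24}
insert 29 → {56, 30, 29, 26, 25, 24}
insert 64 → {64, 56, 30, 29, 26, 25, 24}
pop-max → 64; now {56, 30, 29, 26, 25, 24}
insert 42 → {56, 42, 30, 29, 26, 25, 24}
insert 59 → {59, 56, 42, 30, 29, 26, 25, 24}
pop-max → 59; now {56, 42, 30, 29, 26, 25, 24}

62 → 55 → 43 → 44 → 45 → 28 → 38 → 64 → 59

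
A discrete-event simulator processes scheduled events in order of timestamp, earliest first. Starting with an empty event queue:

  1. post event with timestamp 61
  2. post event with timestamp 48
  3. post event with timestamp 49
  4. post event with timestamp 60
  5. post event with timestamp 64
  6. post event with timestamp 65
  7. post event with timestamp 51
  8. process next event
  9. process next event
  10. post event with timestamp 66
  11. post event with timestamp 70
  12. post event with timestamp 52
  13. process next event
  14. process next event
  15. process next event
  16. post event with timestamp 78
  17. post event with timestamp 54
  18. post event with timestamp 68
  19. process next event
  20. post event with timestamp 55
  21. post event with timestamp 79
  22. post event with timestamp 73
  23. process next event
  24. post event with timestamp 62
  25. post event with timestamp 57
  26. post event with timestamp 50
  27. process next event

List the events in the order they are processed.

insert 61 → {61}
insert 48 → {48, 61}
insert 49 → {48, 49, 61}
insert 60 → {48, 49, 60, 61}
insert 64 → {48, 49, 60, 61, 64}
insert 65 → {48, 49, 60, 61, 64, 65}
insert 51 → {48, 49, 51, 60, 61, 64, 65}
process next event → 48; now {49, 51, 60, 61, 64, 65}
process next event → 49; now {51, 60, 61, 64, 65}
insert 66 → {51, 60, 61, 64, 65, 66}
insert 70 → {51, 60, 61, 64, 65, 66, 70}
insert 52 → {51, 52, 60, 61, 64, 65, 66, 70}
process next event → 51; now {52, 60, 61, 64, 65, 66, 70}
process next event → 52; now {60, 61, 64, 65, 66, 70}
process next event → 60; now {61, 64, 65, 66, 70}
insert 78 → {61, 64, 65, 66, 70, 78}
insert 54 → {54, 61, 64, 65, 66, 70, 78}
insert 68 → {54, 61, 64, 65, 66, 68, 70, 78}
process next event → 54; now {61, 64, 65, 66, 68, 70, 78}
insert 55 → {55, 61, 64, 65, 66, 68, 70, 78}
insert 79 → {55, 61, 64, 65, 66, 68, 70, 78, 79}
insert 73 → {55, 61, 64, 65, 66, 68, 70, 73, 78, 79}
process next event → 55; now {61, 64, 65, 66, 68, 70, 73, 78, 79}
insert 62 → {61, 62, 64, 65, 66, 68, 70, 73, 78, 79}
insert 57 → {57, 61, 62, 64, 65, 66, 68, 70, 73, 78, 79}
insert 50 → {50, 57, 61, 62, 64, 65, 66, 68, 70, 73, 78, 79}
process next event → 50; now {57, 61, 62, 64, 65, 66, 68, 70, 73, 78, 79}

[48, 49, 51, 52, 60, 54, 55, 50]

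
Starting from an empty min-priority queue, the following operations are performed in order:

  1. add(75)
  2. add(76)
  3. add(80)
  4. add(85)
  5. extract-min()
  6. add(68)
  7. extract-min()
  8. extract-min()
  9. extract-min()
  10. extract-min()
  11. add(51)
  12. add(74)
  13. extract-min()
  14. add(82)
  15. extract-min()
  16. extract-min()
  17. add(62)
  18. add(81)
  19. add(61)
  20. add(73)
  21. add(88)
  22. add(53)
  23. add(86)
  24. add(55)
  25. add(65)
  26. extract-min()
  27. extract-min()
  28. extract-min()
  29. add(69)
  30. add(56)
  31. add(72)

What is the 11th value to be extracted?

61

insert 75 → {75}
insert 76 → {75, 76}
insert 80 → {75, 76, 80}
insert 85 → {75, 76, 80, 85}
extract-min → 75; now {76, 80, 85}
insert 68 → {68, 76, 80, 85}
extract-min → 68; now {76, 80, 85}
extract-min → 76; now {80, 85}
extract-min → 80; now {85}
extract-min → 85; now {}
insert 51 → {51}
insert 74 → {51, 74}
extract-min → 51; now {74}
insert 82 → {74, 82}
extract-min → 74; now {82}
extract-min → 82; now {}
insert 62 → {62}
insert 81 → {62, 81}
insert 61 → {61, 62, 81}
insert 73 → {61, 62, 73, 81}
insert 88 → {61, 62, 73, 81, 88}
insert 53 → {53, 61, 62, 73, 81, 88}
insert 86 → {53, 61, 62, 73, 81, 86, 88}
insert 55 → {53, 55, 61, 62, 73, 81, 86, 88}
insert 65 → {53, 55, 61, 62, 65, 73, 81, 86, 88}
extract-min → 53; now {55, 61, 62, 65, 73, 81, 86, 88}
extract-min → 55; now {61, 62, 65, 73, 81, 86, 88}
extract-min → 61; now {62, 65, 73, 81, 86, 88}
insert 69 → {62, 65, 69, 73, 81, 86, 88}
insert 56 → {56, 62, 65, 69, 73, 81, 86, 88}
insert 72 → {56, 62, 65, 69, 72, 73, 81, 86, 88}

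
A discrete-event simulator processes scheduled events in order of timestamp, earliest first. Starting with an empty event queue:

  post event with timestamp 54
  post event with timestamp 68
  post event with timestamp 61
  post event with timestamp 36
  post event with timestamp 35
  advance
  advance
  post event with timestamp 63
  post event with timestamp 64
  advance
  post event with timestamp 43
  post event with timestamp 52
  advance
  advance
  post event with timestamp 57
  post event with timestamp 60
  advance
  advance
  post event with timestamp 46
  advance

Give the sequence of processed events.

35 → 36 → 54 → 43 → 52 → 57 → 60 → 46

insert 54 → {54}
insert 68 → {54, 68}
insert 61 → {54, 61, 68}
insert 36 → {36, 54, 61, 68}
insert 35 → {35, 36, 54, 61, 68}
advance → 35; now {36, 54, 61, 68}
advance → 36; now {54, 61, 68}
insert 63 → {54, 61, 63, 68}
insert 64 → {54, 61, 63, 64, 68}
advance → 54; now {61, 63, 64, 68}
insert 43 → {43, 61, 63, 64, 68}
insert 52 → {43, 52, 61, 63, 64, 68}
advance → 43; now {52, 61, 63, 64, 68}
advance → 52; now {61, 63, 64, 68}
insert 57 → {57, 61, 63, 64, 68}
insert 60 → {57, 60, 61, 63, 64, 68}
advance → 57; now {60, 61, 63, 64, 68}
advance → 60; now {61, 63, 64, 68}
insert 46 → {46, 61, 63, 64, 68}
advance → 46; now {61, 63, 64, 68}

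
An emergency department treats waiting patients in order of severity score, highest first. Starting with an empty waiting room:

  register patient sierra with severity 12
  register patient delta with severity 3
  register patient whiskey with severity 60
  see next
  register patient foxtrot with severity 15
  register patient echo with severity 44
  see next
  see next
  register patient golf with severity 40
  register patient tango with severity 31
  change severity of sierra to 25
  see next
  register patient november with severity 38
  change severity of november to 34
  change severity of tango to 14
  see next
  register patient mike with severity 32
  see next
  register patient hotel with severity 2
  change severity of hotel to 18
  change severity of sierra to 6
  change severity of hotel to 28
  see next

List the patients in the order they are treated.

whiskey → echo → foxtrot → golf → november → mike → hotel

add sierra (severity 12) → {sierra:12}
add delta (severity 3) → {sierra:12, delta:3}
add whiskey (severity 60) → {whiskey:60, sierra:12, delta:3}
see next → whiskey; now {sierra:12, delta:3}
add foxtrot (severity 15) → {foxtrot:15, sierra:12, delta:3}
add echo (severity 44) → {echo:44, foxtrot:15, sierra:12, delta:3}
see next → echo; now {foxtrot:15, sierra:12, delta:3}
see next → foxtrot; now {sierra:12, delta:3}
add golf (severity 40) → {golf:40, sierra:12, delta:3}
add tango (severity 31) → {golf:40, tango:31, sierra:12, delta:3}
update sierra to severity 25 → {golf:40, tango:31, sierra:25, delta:3}
see next → golf; now {tango:31, sierra:25, delta:3}
add november (severity 38) → {november:38, tango:31, sierra:25, delta:3}
update november to severity 34 → {november:34, tango:31, sierra:25, delta:3}
update tango to severity 14 → {november:34, sierra:25, tango:14, delta:3}
see next → november; now {sierra:25, tango:14, delta:3}
add mike (severity 32) → {mike:32, sierra:25, tango:14, delta:3}
see next → mike; now {sierra:25, tango:14, delta:3}
add hotel (severity 2) → {sierra:25, tango:14, delta:3, hotel:2}
update hotel to severity 18 → {sierra:25, hotel:18, tango:14, delta:3}
update sierra to severity 6 → {hotel:18, tango:14, sierra:6, delta:3}
update hotel to severity 28 → {hotel:28, tango:14, sierra:6, delta:3}
see next → hotel; now {tango:14, sierra:6, delta:3}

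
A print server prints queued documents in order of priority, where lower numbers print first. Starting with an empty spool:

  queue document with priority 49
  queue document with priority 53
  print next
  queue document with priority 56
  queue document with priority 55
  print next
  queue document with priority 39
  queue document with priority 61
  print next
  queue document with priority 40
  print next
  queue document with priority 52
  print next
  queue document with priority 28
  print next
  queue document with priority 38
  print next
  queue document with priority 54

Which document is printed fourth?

insert 49 → {49}
insert 53 → {49, 53}
print next → 49; now {53}
insert 56 → {53, 56}
insert 55 → {53, 55, 56}
print next → 53; now {55, 56}
insert 39 → {39, 55, 56}
insert 61 → {39, 55, 56, 61}
print next → 39; now {55, 56, 61}
insert 40 → {40, 55, 56, 61}
print next → 40; now {55, 56, 61}
insert 52 → {52, 55, 56, 61}
print next → 52; now {55, 56, 61}
insert 28 → {28, 55, 56, 61}
print next → 28; now {55, 56, 61}
insert 38 → {38, 55, 56, 61}
print next → 38; now {55, 56, 61}
insert 54 → {54, 55, 56, 61}

40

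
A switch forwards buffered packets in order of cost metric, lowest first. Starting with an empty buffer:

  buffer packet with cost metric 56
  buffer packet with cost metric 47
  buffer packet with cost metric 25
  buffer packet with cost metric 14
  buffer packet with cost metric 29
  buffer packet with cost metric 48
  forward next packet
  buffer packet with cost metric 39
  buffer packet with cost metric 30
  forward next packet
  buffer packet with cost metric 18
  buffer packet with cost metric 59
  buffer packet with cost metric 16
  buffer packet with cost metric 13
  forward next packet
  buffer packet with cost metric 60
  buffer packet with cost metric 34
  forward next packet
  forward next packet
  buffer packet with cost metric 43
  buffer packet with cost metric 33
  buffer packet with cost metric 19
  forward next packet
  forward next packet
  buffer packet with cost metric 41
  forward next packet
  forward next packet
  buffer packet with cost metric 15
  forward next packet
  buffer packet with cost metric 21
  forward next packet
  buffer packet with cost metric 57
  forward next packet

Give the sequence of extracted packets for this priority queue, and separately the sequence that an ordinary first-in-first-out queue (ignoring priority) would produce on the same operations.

insert 56 → {56}
insert 47 → {47, 56}
insert 25 → {25, 47, 56}
insert 14 → {14, 25, 47, 56}
insert 29 → {14, 25, 29, 47, 56}
insert 48 → {14, 25, 29, 47, 48, 56}
forward next packet → 14; now {25, 29, 47, 48, 56}
insert 39 → {25, 29, 39, 47, 48, 56}
insert 30 → {25, 29, 30, 39, 47, 48, 56}
forward next packet → 25; now {29, 30, 39, 47, 48, 56}
insert 18 → {18, 29, 30, 39, 47, 48, 56}
insert 59 → {18, 29, 30, 39, 47, 48, 56, 59}
insert 16 → {16, 18, 29, 30, 39, 47, 48, 56, 59}
insert 13 → {13, 16, 18, 29, 30, 39, 47, 48, 56, 59}
forward next packet → 13; now {16, 18, 29, 30, 39, 47, 48, 56, 59}
insert 60 → {16, 18, 29, 30, 39, 47, 48, 56, 59, 60}
insert 34 → {16, 18, 29, 30, 34, 39, 47, 48, 56, 59, 60}
forward next packet → 16; now {18, 29, 30, 34, 39, 47, 48, 56, 59, 60}
forward next packet → 18; now {29, 30, 34, 39, 47, 48, 56, 59, 60}
insert 43 → {29, 30, 34, 39, 43, 47, 48, 56, 59, 60}
insert 33 → {29, 30, 33, 34, 39, 43, 47, 48, 56, 59, 60}
insert 19 → {19, 29, 30, 33, 34, 39, 43, 47, 48, 56, 59, 60}
forward next packet → 19; now {29, 30, 33, 34, 39, 43, 47, 48, 56, 59, 60}
forward next packet → 29; now {30, 33, 34, 39, 43, 47, 48, 56, 59, 60}
insert 41 → {30, 33, 34, 39, 41, 43, 47, 48, 56, 59, 60}
forward next packet → 30; now {33, 34, 39, 41, 43, 47, 48, 56, 59, 60}
forward next packet → 33; now {34, 39, 41, 43, 47, 48, 56, 59, 60}
insert 15 → {15, 34, 39, 41, 43, 47, 48, 56, 59, 60}
forward next packet → 15; now {34, 39, 41, 43, 47, 48, 56, 59, 60}
insert 21 → {21, 34, 39, 41, 43, 47, 48, 56, 59, 60}
forward next packet → 21; now {34, 39, 41, 43, 47, 48, 56, 59, 60}
insert 57 → {34, 39, 41, 43, 47, 48, 56, 57, 59, 60}
forward next packet → 34; now {39, 41, 43, 47, 48, 56, 57, 59, 60}

priority queue: [14, 25, 13, 16, 18, 19, 29, 30, 33, 15, 21, 34]; FIFO queue: 56 → 47 → 25 → 14 → 29 → 48 → 39 → 30 → 18 → 59 → 16 → 13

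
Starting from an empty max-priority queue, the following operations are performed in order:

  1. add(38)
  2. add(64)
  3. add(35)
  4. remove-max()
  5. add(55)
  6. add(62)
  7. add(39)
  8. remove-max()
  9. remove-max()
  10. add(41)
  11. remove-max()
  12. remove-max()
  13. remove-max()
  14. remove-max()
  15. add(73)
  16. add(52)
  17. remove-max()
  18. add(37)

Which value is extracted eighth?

insert 38 → {38}
insert 64 → {64, 38}
insert 35 → {64, 38, 35}
remove-max → 64; now {38, 35}
insert 55 → {55, 38, 35}
insert 62 → {62, 55, 38, 35}
insert 39 → {62, 55, 39, 38, 35}
remove-max → 62; now {55, 39, 38, 35}
remove-max → 55; now {39, 38, 35}
insert 41 → {41, 39, 38, 35}
remove-max → 41; now {39, 38, 35}
remove-max → 39; now {38, 35}
remove-max → 38; now {35}
remove-max → 35; now {}
insert 73 → {73}
insert 52 → {73, 52}
remove-max → 73; now {52}
insert 37 → {52, 37}

73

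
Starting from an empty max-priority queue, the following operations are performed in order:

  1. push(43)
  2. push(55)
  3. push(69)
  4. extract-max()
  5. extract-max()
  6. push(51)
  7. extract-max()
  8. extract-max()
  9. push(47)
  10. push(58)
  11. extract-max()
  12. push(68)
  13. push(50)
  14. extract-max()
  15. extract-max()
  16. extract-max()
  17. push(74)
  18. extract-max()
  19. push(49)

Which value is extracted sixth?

68

insert 43 → {43}
insert 55 → {55, 43}
insert 69 → {69, 55, 43}
extract-max → 69; now {55, 43}
extract-max → 55; now {43}
insert 51 → {51, 43}
extract-max → 51; now {43}
extract-max → 43; now {}
insert 47 → {47}
insert 58 → {58, 47}
extract-max → 58; now {47}
insert 68 → {68, 47}
insert 50 → {68, 50, 47}
extract-max → 68; now {50, 47}
extract-max → 50; now {47}
extract-max → 47; now {}
insert 74 → {74}
extract-max → 74; now {}
insert 49 → {49}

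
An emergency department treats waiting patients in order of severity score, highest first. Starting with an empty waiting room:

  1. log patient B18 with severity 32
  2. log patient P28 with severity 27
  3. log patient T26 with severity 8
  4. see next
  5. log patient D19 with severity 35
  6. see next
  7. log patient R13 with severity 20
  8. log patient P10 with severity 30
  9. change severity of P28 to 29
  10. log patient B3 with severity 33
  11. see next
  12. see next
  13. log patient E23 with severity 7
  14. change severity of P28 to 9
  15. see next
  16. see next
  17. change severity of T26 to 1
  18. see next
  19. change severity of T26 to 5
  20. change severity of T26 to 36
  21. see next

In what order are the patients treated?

add B18 (severity 32) → {B18:32}
add P28 (severity 27) → {B18:32, P28:27}
add T26 (severity 8) → {B18:32, P28:27, T26:8}
see next → B18; now {P28:27, T26:8}
add D19 (severity 35) → {D19:35, P28:27, T26:8}
see next → D19; now {P28:27, T26:8}
add R13 (severity 20) → {P28:27, R13:20, T26:8}
add P10 (severity 30) → {P10:30, P28:27, R13:20, T26:8}
update P28 to severity 29 → {P10:30, P28:29, R13:20, T26:8}
add B3 (severity 33) → {B3:33, P10:30, P28:29, R13:20, T26:8}
see next → B3; now {P10:30, P28:29, R13:20, T26:8}
see next → P10; now {P28:29, R13:20, T26:8}
add E23 (severity 7) → {P28:29, R13:20, T26:8, E23:7}
update P28 to severity 9 → {R13:20, P28:9, T26:8, E23:7}
see next → R13; now {P28:9, T26:8, E23:7}
see next → P28; now {T26:8, E23:7}
update T26 to severity 1 → {E23:7, T26:1}
see next → E23; now {T26:1}
update T26 to severity 5 → {T26:5}
update T26 to severity 36 → {T26:36}
see next → T26; now {}

[B18, D19, B3, P10, R13, P28, E23, T26]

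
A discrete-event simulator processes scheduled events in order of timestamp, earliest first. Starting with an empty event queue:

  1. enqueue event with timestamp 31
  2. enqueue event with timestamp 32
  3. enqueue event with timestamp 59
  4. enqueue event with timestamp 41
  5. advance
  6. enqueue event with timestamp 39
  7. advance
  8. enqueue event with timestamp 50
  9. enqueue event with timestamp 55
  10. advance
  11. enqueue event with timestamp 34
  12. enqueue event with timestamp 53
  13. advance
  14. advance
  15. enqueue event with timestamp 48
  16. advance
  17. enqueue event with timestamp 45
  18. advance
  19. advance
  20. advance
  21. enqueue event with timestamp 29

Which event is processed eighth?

50

insert 31 → {31}
insert 32 → {31, 32}
insert 59 → {31, 32, 59}
insert 41 → {31, 32, 41, 59}
advance → 31; now {32, 41, 59}
insert 39 → {32, 39, 41, 59}
advance → 32; now {39, 41, 59}
insert 50 → {39, 41, 50, 59}
insert 55 → {39, 41, 50, 55, 59}
advance → 39; now {41, 50, 55, 59}
insert 34 → {34, 41, 50, 55, 59}
insert 53 → {34, 41, 50, 53, 55, 59}
advance → 34; now {41, 50, 53, 55, 59}
advance → 41; now {50, 53, 55, 59}
insert 48 → {48, 50, 53, 55, 59}
advance → 48; now {50, 53, 55, 59}
insert 45 → {45, 50, 53, 55, 59}
advance → 45; now {50, 53, 55, 59}
advance → 50; now {53, 55, 59}
advance → 53; now {55, 59}
insert 29 → {29, 55, 59}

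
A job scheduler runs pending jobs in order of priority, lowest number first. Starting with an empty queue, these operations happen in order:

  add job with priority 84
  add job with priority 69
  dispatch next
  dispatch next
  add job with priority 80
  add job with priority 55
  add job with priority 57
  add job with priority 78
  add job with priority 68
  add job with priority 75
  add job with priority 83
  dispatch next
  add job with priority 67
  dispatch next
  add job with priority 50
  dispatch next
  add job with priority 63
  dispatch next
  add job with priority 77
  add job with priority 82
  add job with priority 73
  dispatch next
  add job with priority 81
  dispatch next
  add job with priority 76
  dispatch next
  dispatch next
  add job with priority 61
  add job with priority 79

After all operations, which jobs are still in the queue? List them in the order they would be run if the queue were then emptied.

insert 84 → {84}
insert 69 → {69, 84}
dispatch next → 69; now {84}
dispatch next → 84; now {}
insert 80 → {80}
insert 55 → {55, 80}
insert 57 → {55, 57, 80}
insert 78 → {55, 57, 78, 80}
insert 68 → {55, 57, 68, 78, 80}
insert 75 → {55, 57, 68, 75, 78, 80}
insert 83 → {55, 57, 68, 75, 78, 80, 83}
dispatch next → 55; now {57, 68, 75, 78, 80, 83}
insert 67 → {57, 67, 68, 75, 78, 80, 83}
dispatch next → 57; now {67, 68, 75, 78, 80, 83}
insert 50 → {50, 67, 68, 75, 78, 80, 83}
dispatch next → 50; now {67, 68, 75, 78, 80, 83}
insert 63 → {63, 67, 68, 75, 78, 80, 83}
dispatch next → 63; now {67, 68, 75, 78, 80, 83}
insert 77 → {67, 68, 75, 77, 78, 80, 83}
insert 82 → {67, 68, 75, 77, 78, 80, 82, 83}
insert 73 → {67, 68, 73, 75, 77, 78, 80, 82, 83}
dispatch next → 67; now {68, 73, 75, 77, 78, 80, 82, 83}
insert 81 → {68, 73, 75, 77, 78, 80, 81, 82, 83}
dispatch next → 68; now {73, 75, 77, 78, 80, 81, 82, 83}
insert 76 → {73, 75, 76, 77, 78, 80, 81, 82, 83}
dispatch next → 73; now {75, 76, 77, 78, 80, 81, 82, 83}
dispatch next → 75; now {76, 77, 78, 80, 81, 82, 83}
insert 61 → {61, 76, 77, 78, 80, 81, 82, 83}
insert 79 → {61, 76, 77, 78, 79, 80, 81, 82, 83}

[61, 76, 77, 78, 79, 80, 81, 82, 83]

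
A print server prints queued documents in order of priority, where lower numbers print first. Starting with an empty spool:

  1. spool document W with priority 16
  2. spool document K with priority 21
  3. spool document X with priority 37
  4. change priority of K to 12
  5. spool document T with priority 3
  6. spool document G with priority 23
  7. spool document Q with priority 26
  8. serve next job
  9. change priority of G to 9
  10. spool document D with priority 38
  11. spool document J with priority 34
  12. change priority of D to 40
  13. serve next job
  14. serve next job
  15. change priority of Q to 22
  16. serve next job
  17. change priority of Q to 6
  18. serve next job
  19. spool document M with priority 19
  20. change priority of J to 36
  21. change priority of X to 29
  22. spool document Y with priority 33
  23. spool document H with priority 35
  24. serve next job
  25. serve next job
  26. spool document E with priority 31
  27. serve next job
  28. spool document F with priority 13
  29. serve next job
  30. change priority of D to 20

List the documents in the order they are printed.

[T, G, K, W, Q, M, X, E, F]

add W (priority 16) → {W:16}
add K (priority 21) → {W:16, K:21}
add X (priority 37) → {W:16, K:21, X:37}
update K to priority 12 → {K:12, W:16, X:37}
add T (priority 3) → {T:3, K:12, W:16, X:37}
add G (priority 23) → {T:3, K:12, W:16, G:23, X:37}
add Q (priority 26) → {T:3, K:12, W:16, G:23, Q:26, X:37}
serve next job → T; now {K:12, W:16, G:23, Q:26, X:37}
update G to priority 9 → {G:9, K:12, W:16, Q:26, X:37}
add D (priority 38) → {G:9, K:12, W:16, Q:26, X:37, D:38}
add J (priority 34) → {G:9, K:12, W:16, Q:26, J:34, X:37, D:38}
update D to priority 40 → {G:9, K:12, W:16, Q:26, J:34, X:37, D:40}
serve next job → G; now {K:12, W:16, Q:26, J:34, X:37, D:40}
serve next job → K; now {W:16, Q:26, J:34, X:37, D:40}
update Q to priority 22 → {W:16, Q:22, J:34, X:37, D:40}
serve next job → W; now {Q:22, J:34, X:37, D:40}
update Q to priority 6 → {Q:6, J:34, X:37, D:40}
serve next job → Q; now {J:34, X:37, D:40}
add M (priority 19) → {M:19, J:34, X:37, D:40}
update J to priority 36 → {M:19, J:36, X:37, D:40}
update X to priority 29 → {M:19, X:29, J:36, D:40}
add Y (priority 33) → {M:19, X:29, Y:33, J:36, D:40}
add H (priority 35) → {M:19, X:29, Y:33, H:35, J:36, D:40}
serve next job → M; now {X:29, Y:33, H:35, J:36, D:40}
serve next job → X; now {Y:33, H:35, J:36, D:40}
add E (priority 31) → {E:31, Y:33, H:35, J:36, D:40}
serve next job → E; now {Y:33, H:35, J:36, D:40}
add F (priority 13) → {F:13, Y:33, H:35, J:36, D:40}
serve next job → F; now {Y:33, H:35, J:36, D:40}
update D to priority 20 → {D:20, Y:33, H:35, J:36}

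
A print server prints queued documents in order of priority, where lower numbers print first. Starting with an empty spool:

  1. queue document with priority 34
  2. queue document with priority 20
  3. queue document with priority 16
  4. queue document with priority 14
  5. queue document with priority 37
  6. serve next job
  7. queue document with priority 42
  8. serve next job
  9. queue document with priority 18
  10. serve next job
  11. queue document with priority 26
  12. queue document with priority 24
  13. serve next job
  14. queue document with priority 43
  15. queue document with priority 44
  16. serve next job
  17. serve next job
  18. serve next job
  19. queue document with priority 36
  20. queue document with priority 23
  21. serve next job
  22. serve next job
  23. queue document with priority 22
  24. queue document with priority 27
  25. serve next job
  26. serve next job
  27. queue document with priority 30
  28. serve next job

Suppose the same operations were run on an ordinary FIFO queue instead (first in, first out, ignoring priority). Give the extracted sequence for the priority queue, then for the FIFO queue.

priority queue: 14, 16, 18, 20, 24, 26, 34, 23, 36, 22, 27, 30; FIFO queue: 34 → 20 → 16 → 14 → 37 → 42 → 18 → 26 → 24 → 43 → 44 → 36

insert 34 → {34}
insert 20 → {20, 34}
insert 16 → {16, 20, 34}
insert 14 → {14, 16, 20, 34}
insert 37 → {14, 16, 20, 34, 37}
serve next job → 14; now {16, 20, 34, 37}
insert 42 → {16, 20, 34, 37, 42}
serve next job → 16; now {20, 34, 37, 42}
insert 18 → {18, 20, 34, 37, 42}
serve next job → 18; now {20, 34, 37, 42}
insert 26 → {20, 26, 34, 37, 42}
insert 24 → {20, 24, 26, 34, 37, 42}
serve next job → 20; now {24, 26, 34, 37, 42}
insert 43 → {24, 26, 34, 37, 42, 43}
insert 44 → {24, 26, 34, 37, 42, 43, 44}
serve next job → 24; now {26, 34, 37, 42, 43, 44}
serve next job → 26; now {34, 37, 42, 43, 44}
serve next job → 34; now {37, 42, 43, 44}
insert 36 → {36, 37, 42, 43, 44}
insert 23 → {23, 36, 37, 42, 43, 44}
serve next job → 23; now {36, 37, 42, 43, 44}
serve next job → 36; now {37, 42, 43, 44}
insert 22 → {22, 37, 42, 43, 44}
insert 27 → {22, 27, 37, 42, 43, 44}
serve next job → 22; now {27, 37, 42, 43, 44}
serve next job → 27; now {37, 42, 43, 44}
insert 30 → {30, 37, 42, 43, 44}
serve next job → 30; now {37, 42, 43, 44}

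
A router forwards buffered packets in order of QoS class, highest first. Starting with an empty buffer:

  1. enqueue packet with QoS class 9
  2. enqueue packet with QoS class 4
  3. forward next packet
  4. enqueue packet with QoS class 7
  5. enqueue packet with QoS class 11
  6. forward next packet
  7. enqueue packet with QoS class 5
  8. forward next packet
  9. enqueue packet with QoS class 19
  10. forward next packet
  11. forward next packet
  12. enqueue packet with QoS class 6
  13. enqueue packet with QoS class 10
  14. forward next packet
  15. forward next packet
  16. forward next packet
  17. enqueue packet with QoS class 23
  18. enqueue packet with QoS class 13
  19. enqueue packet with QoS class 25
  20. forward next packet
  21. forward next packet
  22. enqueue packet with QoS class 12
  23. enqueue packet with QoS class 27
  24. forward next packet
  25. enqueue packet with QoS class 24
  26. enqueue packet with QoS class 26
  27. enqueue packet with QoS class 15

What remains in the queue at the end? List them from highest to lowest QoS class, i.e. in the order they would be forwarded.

26 → 24 → 15 → 13 → 12

insert 9 → {9}
insert 4 → {9, 4}
forward next packet → 9; now {4}
insert 7 → {7, 4}
insert 11 → {11, 7, 4}
forward next packet → 11; now {7, 4}
insert 5 → {7, 5, 4}
forward next packet → 7; now {5, 4}
insert 19 → {19, 5, 4}
forward next packet → 19; now {5, 4}
forward next packet → 5; now {4}
insert 6 → {6, 4}
insert 10 → {10, 6, 4}
forward next packet → 10; now {6, 4}
forward next packet → 6; now {4}
forward next packet → 4; now {}
insert 23 → {23}
insert 13 → {23, 13}
insert 25 → {25, 23, 13}
forward next packet → 25; now {23, 13}
forward next packet → 23; now {13}
insert 12 → {13, 12}
insert 27 → {27, 13, 12}
forward next packet → 27; now {13, 12}
insert 24 → {24, 13, 12}
insert 26 → {26, 24, 13, 12}
insert 15 → {26, 24, 15, 13, 12}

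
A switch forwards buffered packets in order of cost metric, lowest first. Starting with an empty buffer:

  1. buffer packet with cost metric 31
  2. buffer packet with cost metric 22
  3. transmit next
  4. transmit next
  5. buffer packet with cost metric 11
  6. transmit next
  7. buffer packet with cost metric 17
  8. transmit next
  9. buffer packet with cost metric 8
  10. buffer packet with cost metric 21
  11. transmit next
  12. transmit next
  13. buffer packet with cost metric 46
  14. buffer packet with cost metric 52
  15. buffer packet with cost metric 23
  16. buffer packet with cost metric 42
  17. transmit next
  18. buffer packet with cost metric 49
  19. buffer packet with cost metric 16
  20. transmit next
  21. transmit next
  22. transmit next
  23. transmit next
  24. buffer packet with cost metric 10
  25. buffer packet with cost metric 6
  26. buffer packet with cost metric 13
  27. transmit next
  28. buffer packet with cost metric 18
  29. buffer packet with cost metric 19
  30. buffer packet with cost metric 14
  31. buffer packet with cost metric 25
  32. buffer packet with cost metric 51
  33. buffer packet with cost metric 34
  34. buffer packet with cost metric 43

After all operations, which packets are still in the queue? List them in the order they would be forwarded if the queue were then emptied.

[10, 13, 14, 18, 19, 25, 34, 43, 51, 52]

insert 31 → {31}
insert 22 → {22, 31}
transmit next → 22; now {31}
transmit next → 31; now {}
insert 11 → {11}
transmit next → 11; now {}
insert 17 → {17}
transmit next → 17; now {}
insert 8 → {8}
insert 21 → {8, 21}
transmit next → 8; now {21}
transmit next → 21; now {}
insert 46 → {46}
insert 52 → {46, 52}
insert 23 → {23, 46, 52}
insert 42 → {23, 42, 46, 52}
transmit next → 23; now {42, 46, 52}
insert 49 → {42, 46, 49, 52}
insert 16 → {16, 42, 46, 49, 52}
transmit next → 16; now {42, 46, 49, 52}
transmit next → 42; now {46, 49, 52}
transmit next → 46; now {49, 52}
transmit next → 49; now {52}
insert 10 → {10, 52}
insert 6 → {6, 10, 52}
insert 13 → {6, 10, 13, 52}
transmit next → 6; now {10, 13, 52}
insert 18 → {10, 13, 18, 52}
insert 19 → {10, 13, 18, 19, 52}
insert 14 → {10, 13, 14, 18, 19, 52}
insert 25 → {10, 13, 14, 18, 19, 25, 52}
insert 51 → {10, 13, 14, 18, 19, 25, 51, 52}
insert 34 → {10, 13, 14, 18, 19, 25, 34, 51, 52}
insert 43 → {10, 13, 14, 18, 19, 25, 34, 43, 51, 52}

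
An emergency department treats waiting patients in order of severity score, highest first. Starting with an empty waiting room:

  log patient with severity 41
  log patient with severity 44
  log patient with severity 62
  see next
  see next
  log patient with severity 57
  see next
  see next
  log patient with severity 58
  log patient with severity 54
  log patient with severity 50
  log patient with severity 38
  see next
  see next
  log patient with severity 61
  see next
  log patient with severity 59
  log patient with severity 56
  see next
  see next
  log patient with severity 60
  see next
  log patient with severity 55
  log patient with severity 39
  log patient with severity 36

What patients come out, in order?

insert 41 → {41}
insert 44 → {44, 41}
insert 62 → {62, 44, 41}
see next → 62; now {44, 41}
see next → 44; now {41}
insert 57 → {57, 41}
see next → 57; now {41}
see next → 41; now {}
insert 58 → {58}
insert 54 → {58, 54}
insert 50 → {58, 54, 50}
insert 38 → {58, 54, 50, 38}
see next → 58; now {54, 50, 38}
see next → 54; now {50, 38}
insert 61 → {61, 50, 38}
see next → 61; now {50, 38}
insert 59 → {59, 50, 38}
insert 56 → {59, 56, 50, 38}
see next → 59; now {56, 50, 38}
see next → 56; now {50, 38}
insert 60 → {60, 50, 38}
see next → 60; now {50, 38}
insert 55 → {55, 50, 38}
insert 39 → {55, 50, 39, 38}
insert 36 → {55, 50, 39, 38, 36}

62, 44, 57, 41, 58, 54, 61, 59, 56, 60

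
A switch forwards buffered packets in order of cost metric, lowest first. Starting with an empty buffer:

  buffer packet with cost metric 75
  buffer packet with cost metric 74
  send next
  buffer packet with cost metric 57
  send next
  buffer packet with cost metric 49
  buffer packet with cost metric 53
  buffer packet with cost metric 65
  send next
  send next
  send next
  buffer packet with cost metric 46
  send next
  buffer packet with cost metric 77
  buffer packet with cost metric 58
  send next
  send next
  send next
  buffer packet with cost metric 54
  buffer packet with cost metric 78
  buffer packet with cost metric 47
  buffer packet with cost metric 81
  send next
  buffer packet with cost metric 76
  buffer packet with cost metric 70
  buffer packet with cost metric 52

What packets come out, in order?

insert 75 → {75}
insert 74 → {74, 75}
send next → 74; now {75}
insert 57 → {57, 75}
send next → 57; now {75}
insert 49 → {49, 75}
insert 53 → {49, 53, 75}
insert 65 → {49, 53, 65, 75}
send next → 49; now {53, 65, 75}
send next → 53; now {65, 75}
send next → 65; now {75}
insert 46 → {46, 75}
send next → 46; now {75}
insert 77 → {75, 77}
insert 58 → {58, 75, 77}
send next → 58; now {75, 77}
send next → 75; now {77}
send next → 77; now {}
insert 54 → {54}
insert 78 → {54, 78}
insert 47 → {47, 54, 78}
insert 81 → {47, 54, 78, 81}
send next → 47; now {54, 78, 81}
insert 76 → {54, 76, 78, 81}
insert 70 → {54, 70, 76, 78, 81}
insert 52 → {52, 54, 70, 76, 78, 81}

74, 57, 49, 53, 65, 46, 58, 75, 77, 47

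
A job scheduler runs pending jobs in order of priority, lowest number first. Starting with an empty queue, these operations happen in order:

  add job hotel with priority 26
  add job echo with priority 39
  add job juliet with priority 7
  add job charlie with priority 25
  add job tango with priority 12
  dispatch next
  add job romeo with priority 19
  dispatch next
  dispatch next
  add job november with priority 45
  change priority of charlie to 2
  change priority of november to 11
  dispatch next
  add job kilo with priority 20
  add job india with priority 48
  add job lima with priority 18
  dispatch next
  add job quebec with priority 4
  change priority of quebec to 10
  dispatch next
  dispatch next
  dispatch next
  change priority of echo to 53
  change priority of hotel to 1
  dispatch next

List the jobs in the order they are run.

add hotel (priority 26) → {hotel:26}
add echo (priority 39) → {hotel:26, echo:39}
add juliet (priority 7) → {juliet:7, hotel:26, echo:39}
add charlie (priority 25) → {juliet:7, charlie:25, hotel:26, echo:39}
add tango (priority 12) → {juliet:7, tango:12, charlie:25, hotel:26, echo:39}
dispatch next → juliet; now {tango:12, charlie:25, hotel:26, echo:39}
add romeo (priority 19) → {tango:12, romeo:19, charlie:25, hotel:26, echo:39}
dispatch next → tango; now {romeo:19, charlie:25, hotel:26, echo:39}
dispatch next → romeo; now {charlie:25, hotel:26, echo:39}
add november (priority 45) → {charlie:25, hotel:26, echo:39, november:45}
update charlie to priority 2 → {charlie:2, hotel:26, echo:39, november:45}
update november to priority 11 → {charlie:2, november:11, hotel:26, echo:39}
dispatch next → charlie; now {november:11, hotel:26, echo:39}
add kilo (priority 20) → {november:11, kilo:20, hotel:26, echo:39}
add india (priority 48) → {november:11, kilo:20, hotel:26, echo:39, india:48}
add lima (priority 18) → {november:11, lima:18, kilo:20, hotel:26, echo:39, india:48}
dispatch next → november; now {lima:18, kilo:20, hotel:26, echo:39, india:48}
add quebec (priority 4) → {quebec:4, lima:18, kilo:20, hotel:26, echo:39, india:48}
update quebec to priority 10 → {quebec:10, lima:18, kilo:20, hotel:26, echo:39, india:48}
dispatch next → quebec; now {lima:18, kilo:20, hotel:26, echo:39, india:48}
dispatch next → lima; now {kilo:20, hotel:26, echo:39, india:48}
dispatch next → kilo; now {hotel:26, echo:39, india:48}
update echo to priority 53 → {hotel:26, india:48, echo:53}
update hotel to priority 1 → {hotel:1, india:48, echo:53}
dispatch next → hotel; now {india:48, echo:53}

juliet, tango, romeo, charlie, november, quebec, lima, kilo, hotel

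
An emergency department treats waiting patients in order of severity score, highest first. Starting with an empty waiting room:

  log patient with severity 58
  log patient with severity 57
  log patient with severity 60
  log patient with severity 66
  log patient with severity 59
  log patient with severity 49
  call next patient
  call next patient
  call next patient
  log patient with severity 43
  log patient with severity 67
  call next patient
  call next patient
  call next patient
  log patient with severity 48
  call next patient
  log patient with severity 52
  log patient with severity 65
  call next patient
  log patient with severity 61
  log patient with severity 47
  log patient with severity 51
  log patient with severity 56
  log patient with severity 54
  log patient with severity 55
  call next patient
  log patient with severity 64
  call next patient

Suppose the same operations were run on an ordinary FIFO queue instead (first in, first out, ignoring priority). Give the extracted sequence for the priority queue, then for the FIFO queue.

priority queue: 66 → 60 → 59 → 67 → 58 → 57 → 49 → 65 → 61 → 64; FIFO queue: 58, 57, 60, 66, 59, 49, 43, 67, 48, 52

insert 58 → {58}
insert 57 → {58, 57}
insert 60 → {60, 58, 57}
insert 66 → {66, 60, 58, 57}
insert 59 → {66, 60, 59, 58, 57}
insert 49 → {66, 60, 59, 58, 57, 49}
call next patient → 66; now {60, 59, 58, 57, 49}
call next patient → 60; now {59, 58, 57, 49}
call next patient → 59; now {58, 57, 49}
insert 43 → {58, 57, 49, 43}
insert 67 → {67, 58, 57, 49, 43}
call next patient → 67; now {58, 57, 49, 43}
call next patient → 58; now {57, 49, 43}
call next patient → 57; now {49, 43}
insert 48 → {49, 48, 43}
call next patient → 49; now {48, 43}
insert 52 → {52, 48, 43}
insert 65 → {65, 52, 48, 43}
call next patient → 65; now {52, 48, 43}
insert 61 → {61, 52, 48, 43}
insert 47 → {61, 52, 48, 47, 43}
insert 51 → {61, 52, 51, 48, 47, 43}
insert 56 → {61, 56, 52, 51, 48, 47, 43}
insert 54 → {61, 56, 54, 52, 51, 48, 47, 43}
insert 55 → {61, 56, 55, 54, 52, 51, 48, 47, 43}
call next patient → 61; now {56, 55, 54, 52, 51, 48, 47, 43}
insert 64 → {64, 56, 55, 54, 52, 51, 48, 47, 43}
call next patient → 64; now {56, 55, 54, 52, 51, 48, 47, 43}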